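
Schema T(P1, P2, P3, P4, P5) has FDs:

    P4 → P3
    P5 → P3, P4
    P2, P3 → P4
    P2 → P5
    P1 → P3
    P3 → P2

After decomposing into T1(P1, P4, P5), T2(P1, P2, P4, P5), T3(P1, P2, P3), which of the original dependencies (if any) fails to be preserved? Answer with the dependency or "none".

none

P4 → P3: restricted closure across fragments reaches P3.
P5 → P3, P4: restricted closure across fragments reaches P3, P4.
P2, P3 → P4: restricted closure across fragments reaches P4.
P2 → P5 lies within T2.
P1 → P3 lies within T3.
P3 → P2 lies within T3.
Every dependency is enforceable on the fragments, so the decomposition is dependency-preserving.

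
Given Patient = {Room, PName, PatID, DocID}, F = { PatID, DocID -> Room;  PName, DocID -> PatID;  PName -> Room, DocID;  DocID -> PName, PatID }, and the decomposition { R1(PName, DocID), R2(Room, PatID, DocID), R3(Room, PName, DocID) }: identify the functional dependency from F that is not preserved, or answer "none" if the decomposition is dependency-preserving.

PatID, DocID → Room lies within R2.
PName, DocID → PatID: restricted closure across fragments reaches PatID.
PName → Room, DocID lies within R3.
DocID → PName, PatID: restricted closure across fragments reaches PName, PatID.
Every dependency is enforceable on the fragments, so the decomposition is dependency-preserving.

none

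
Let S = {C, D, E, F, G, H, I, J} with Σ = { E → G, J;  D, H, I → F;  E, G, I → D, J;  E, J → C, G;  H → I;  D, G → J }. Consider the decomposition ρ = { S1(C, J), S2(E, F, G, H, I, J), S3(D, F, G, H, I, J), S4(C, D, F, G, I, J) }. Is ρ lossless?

Chase test. Columns are C, D, E, F, G, H, I, J; row i has aⱼ where attribute j ∈ Si, else bᵢⱼ.
Initial tableau (one row per fragment):
  row 1: a1 b12 b13 b14 b15 b16 b17 a8
  row 2: b21 b22 a3 a4 a5 a6 a7 a8
  row 3: b31 a2 b33 a4 a5 a6 a7 a8
  row 4: a1 a2 b43 a4 a5 b46 a7 a8
No row becomes fully distinguished — the join is lossy.

No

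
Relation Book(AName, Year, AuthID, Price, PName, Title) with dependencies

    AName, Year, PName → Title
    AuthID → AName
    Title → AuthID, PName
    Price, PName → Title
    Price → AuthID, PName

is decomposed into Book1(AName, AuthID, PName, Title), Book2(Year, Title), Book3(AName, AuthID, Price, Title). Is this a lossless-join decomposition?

Chase test. Columns are AName, Year, AuthID, Price, PName, Title; row i has aⱼ where attribute j ∈ Booki, else bᵢⱼ.
Initial tableau (one row per fragment):
  row 1: a1 b12 a3 b14 a5 a6
  row 2: b21 a2 b23 b24 b25 a6
  row 3: a1 b32 a3 a4 b35 a6
Rows 1 and 2 agree on Title; apply Title→AuthID, PName and equate their AuthID, PName entries.
Rows 1 and 3 agree on Title; apply Title→AuthID, PName and equate their AuthID, PName entries.
Rows 1 and 2 agree on AuthID; apply AuthID→AName and equate their AName entries.
No row becomes fully distinguished — the join is lossy.

No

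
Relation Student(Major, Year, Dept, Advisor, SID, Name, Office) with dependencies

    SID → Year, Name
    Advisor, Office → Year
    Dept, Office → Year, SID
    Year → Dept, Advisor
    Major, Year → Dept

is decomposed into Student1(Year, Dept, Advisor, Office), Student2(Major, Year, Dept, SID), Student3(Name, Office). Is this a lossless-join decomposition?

Chase test. Columns are Major, Year, Dept, Advisor, SID, Name, Office; row i has aⱼ where attribute j ∈ Studenti, else bᵢⱼ.
Initial tableau (one row per fragment):
  row 1: b11 a2 a3 a4 b15 b16 a7
  row 2: a1 a2 a3 b24 a5 b26 b27
  row 3: b31 b32 b33 b34 b35 a6 a7
Rows 1 and 2 agree on Year; apply Year→Dept, Advisor and equate their Dept, Advisor entries.
No row becomes fully distinguished — the join is lossy.

No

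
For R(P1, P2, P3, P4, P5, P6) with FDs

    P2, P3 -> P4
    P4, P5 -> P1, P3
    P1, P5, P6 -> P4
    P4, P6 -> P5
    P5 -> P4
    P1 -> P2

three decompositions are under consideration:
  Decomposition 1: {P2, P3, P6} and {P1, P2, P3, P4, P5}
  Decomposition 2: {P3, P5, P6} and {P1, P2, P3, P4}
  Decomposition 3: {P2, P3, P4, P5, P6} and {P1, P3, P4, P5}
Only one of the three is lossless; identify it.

Decomposition 3

Decomposition 1: common = {P2, P3}, closure = {P2, P3, P4} → lossy.
Decomposition 2: common = {P3}, closure = {P3} → lossy.
Decomposition 3: common = {P3, P4, P5}, closure = {P1, P2, P3, P4, P5} → lossless.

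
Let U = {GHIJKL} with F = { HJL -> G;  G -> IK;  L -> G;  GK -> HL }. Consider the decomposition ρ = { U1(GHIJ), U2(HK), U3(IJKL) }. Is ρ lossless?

Chase test. Columns are GHIJKL; row i has aⱼ where attribute j ∈ Ui, else bᵢⱼ.
Initial tableau (one row per fragment):
  row 1: a1 a2 a3 a4 b15 b16
  row 2: b21 a2 b23 b24 a5 b26
  row 3: b31 b32 a3 a4 a5 a6
No row becomes fully distinguished — the join is lossy.

No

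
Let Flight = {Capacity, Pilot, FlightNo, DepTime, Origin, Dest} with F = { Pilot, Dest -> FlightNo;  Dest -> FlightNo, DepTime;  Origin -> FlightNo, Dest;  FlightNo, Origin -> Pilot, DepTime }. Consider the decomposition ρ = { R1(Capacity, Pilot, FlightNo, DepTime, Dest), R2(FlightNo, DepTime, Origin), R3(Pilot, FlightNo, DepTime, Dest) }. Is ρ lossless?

Chase test. Columns are Capacity, Pilot, FlightNo, DepTime, Origin, Dest; row i has aⱼ where attribute j ∈ Ri, else bᵢⱼ.
Initial tableau (one row per fragment):
  row 1: a1 a2 a3 a4 b15 a6
  row 2: b21 b22 a3 a4 a5 b26
  row 3: b31 a2 a3 a4 b35 a6
No row becomes fully distinguished — the join is lossy.

No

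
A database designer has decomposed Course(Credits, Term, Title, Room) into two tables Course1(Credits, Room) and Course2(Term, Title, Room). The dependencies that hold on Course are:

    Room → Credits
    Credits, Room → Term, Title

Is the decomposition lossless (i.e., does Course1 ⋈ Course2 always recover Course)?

Common attributes: Course1 ∩ Course2 = {Room}.
Closure of {Room}: Room → Credits applies, adding Credits; Credits, Room → Term, Title applies, adding Term, Title. So (Room)⁺ = {Credits, Term, Title, Room}.
This closure contains every attribute of Course1, so Course1 ∩ Course2 → Course1. The join is lossless.

Yes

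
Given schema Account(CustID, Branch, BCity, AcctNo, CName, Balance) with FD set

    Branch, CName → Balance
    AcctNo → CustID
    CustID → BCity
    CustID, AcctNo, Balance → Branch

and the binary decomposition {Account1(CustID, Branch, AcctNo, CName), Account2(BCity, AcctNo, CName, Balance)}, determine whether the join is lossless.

No

Common attributes: Account1 ∩ Account2 = {AcctNo, CName}.
Closure of {AcctNo, CName}: AcctNo → CustID applies, adding CustID; CustID → BCity applies, adding BCity. So (AcctNo, CName)⁺ = {CustID, BCity, AcctNo, CName}.
The closure contains neither all of Account1 = {CustID, Branch, AcctNo, CName} nor all of Account2 = {BCity, AcctNo, CName, Balance}, so the common attributes are not a superkey of either fragment. The join is lossy.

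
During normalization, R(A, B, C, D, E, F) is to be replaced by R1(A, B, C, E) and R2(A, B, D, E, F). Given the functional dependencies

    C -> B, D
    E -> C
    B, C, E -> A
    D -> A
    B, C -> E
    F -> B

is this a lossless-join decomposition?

Common attributes: R1 ∩ R2 = {A, B, E}.
Closure of {A, B, E}: E → C applies, adding C; C → B, D applies, adding D. So (A, B, E)⁺ = {A, B, C, D, E}.
This closure contains every attribute of R1, so R1 ∩ R2 → R1. The join is lossless.

Yes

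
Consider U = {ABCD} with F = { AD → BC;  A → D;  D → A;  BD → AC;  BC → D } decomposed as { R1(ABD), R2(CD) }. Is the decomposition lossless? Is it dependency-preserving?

lossless but not dependency-preserving

Lossless test: (D)⁺ = {ABCD}, which contains all of one fragment — lossless.
Dependency preservation: the restricted closure of {BC} across the fragments never reaches {D}, so BC → D cannot be enforced without a join — not preserved.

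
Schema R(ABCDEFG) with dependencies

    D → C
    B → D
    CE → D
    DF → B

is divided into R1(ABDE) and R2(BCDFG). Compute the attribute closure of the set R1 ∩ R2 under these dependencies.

R1 ∩ R2 = {BD}.
D → C applies, adding C
Closure: {BCD}.

BCD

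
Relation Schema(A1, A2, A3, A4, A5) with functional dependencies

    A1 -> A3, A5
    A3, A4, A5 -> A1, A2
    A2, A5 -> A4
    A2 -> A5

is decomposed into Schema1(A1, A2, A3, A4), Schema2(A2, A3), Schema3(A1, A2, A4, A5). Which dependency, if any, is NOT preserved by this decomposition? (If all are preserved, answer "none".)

A3, A4, A5 -> A1, A2

Check A3, A4, A5 → A1, A2: no single fragment contains all of {A1, A2, A3, A4, A5}, and the restricted closure of {A3, A4, A5} across the fragments never reaches {A1, A2}.
A1 → A3, A5 is preserved.
A2, A5 → A4 is preserved.
A2 → A5 is preserved.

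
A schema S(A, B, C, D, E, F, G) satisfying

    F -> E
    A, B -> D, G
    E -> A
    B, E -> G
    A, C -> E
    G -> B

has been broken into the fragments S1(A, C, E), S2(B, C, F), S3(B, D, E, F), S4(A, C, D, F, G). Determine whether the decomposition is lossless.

Chase test. Columns are A, B, C, D, E, F, G; row i has aⱼ where attribute j ∈ Si, else bᵢⱼ.
Initial tableau (one row per fragment):
  row 1: a1 b12 a3 b14 a5 b16 b17
  row 2: b21 a2 a3 b24 b25 a6 b27
  row 3: b31 a2 b33 a4 a5 a6 b37
  row 4: a1 b42 a3 a4 b45 a6 a7
Rows 2 and 3 agree on F; apply F→E and equate their E entries.
Rows 2 and 4 agree on F; apply F→E and equate their E entries.
Rows 1 and 2 agree on E; apply E→A and equate their A entries.
Rows 1 and 3 agree on E; apply E→A and equate their A entries.
Rows 2 and 3 agree on B, E; apply B, E→G and equate their G entries.
Rows 2 and 3 agree on A, B; apply A, B→D, G and equate their D, G entries.
No row becomes fully distinguished — the join is lossy.

No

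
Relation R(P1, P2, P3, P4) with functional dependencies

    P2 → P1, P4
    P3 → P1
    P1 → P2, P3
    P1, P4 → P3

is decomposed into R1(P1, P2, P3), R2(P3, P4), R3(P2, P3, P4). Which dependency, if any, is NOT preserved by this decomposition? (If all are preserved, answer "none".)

none

P2 → P1, P4: restricted closure across fragments reaches P1, P4.
P3 → P1 lies within R1.
P1 → P2, P3 lies within R1.
P1, P4 → P3: restricted closure across fragments reaches P3.
Every dependency is enforceable on the fragments, so the decomposition is dependency-preserving.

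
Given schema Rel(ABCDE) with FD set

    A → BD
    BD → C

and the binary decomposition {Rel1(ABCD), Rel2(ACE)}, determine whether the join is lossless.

Yes

Common attributes: Rel1 ∩ Rel2 = {AC}.
Closure of {AC}: A → BD applies, adding BD. So (AC)⁺ = {ABCD}.
This closure contains every attribute of Rel1, so Rel1 ∩ Rel2 → Rel1. The join is lossless.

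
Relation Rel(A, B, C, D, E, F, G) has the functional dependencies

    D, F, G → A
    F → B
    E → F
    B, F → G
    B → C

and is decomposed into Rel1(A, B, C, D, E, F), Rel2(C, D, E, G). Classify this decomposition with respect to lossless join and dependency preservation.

Lossless test: (C, D, E)⁺ = {A, B, C, D, E, F, G}, which contains all of one fragment — lossless.
Dependency preservation: the restricted closure of {B, F} across the fragments never reaches {G}, so B, F → G cannot be enforced without a join — not preserved.

lossless but not dependency-preserving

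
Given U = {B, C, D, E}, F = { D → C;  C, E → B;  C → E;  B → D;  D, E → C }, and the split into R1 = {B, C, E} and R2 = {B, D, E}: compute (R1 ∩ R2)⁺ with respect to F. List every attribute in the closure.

R1 ∩ R2 = {B, E}.
B → D applies, adding D
D, E → C applies, adding C
Closure: {B, C, D, E}.

B, C, D, E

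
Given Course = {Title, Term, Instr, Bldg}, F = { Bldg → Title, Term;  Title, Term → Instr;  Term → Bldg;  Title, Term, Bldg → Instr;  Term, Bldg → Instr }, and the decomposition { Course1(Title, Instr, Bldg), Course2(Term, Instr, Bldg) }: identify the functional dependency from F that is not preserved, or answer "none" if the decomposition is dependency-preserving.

Bldg → Title, Term: restricted closure across fragments reaches Title, Term.
Title, Term → Instr: restricted closure across fragments reaches Instr.
Term → Bldg lies within Course2.
Title, Term, Bldg → Instr: restricted closure across fragments reaches Instr.
Term, Bldg → Instr lies within Course2.
Every dependency is enforceable on the fragments, so the decomposition is dependency-preserving.

none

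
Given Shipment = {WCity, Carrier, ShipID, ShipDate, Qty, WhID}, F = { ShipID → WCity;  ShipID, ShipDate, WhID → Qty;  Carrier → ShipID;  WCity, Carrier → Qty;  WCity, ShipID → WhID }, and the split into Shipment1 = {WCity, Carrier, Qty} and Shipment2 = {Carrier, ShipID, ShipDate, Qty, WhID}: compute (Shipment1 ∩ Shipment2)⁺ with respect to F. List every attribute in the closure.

Shipment1 ∩ Shipment2 = {Carrier, Qty}.
Carrier → ShipID applies, adding ShipID
ShipID → WCity applies, adding WCity
WCity, ShipID → WhID applies, adding WhID
Closure: {WCity, Carrier, ShipID, Qty, WhID}.

WCity, Carrier, ShipID, Qty, WhID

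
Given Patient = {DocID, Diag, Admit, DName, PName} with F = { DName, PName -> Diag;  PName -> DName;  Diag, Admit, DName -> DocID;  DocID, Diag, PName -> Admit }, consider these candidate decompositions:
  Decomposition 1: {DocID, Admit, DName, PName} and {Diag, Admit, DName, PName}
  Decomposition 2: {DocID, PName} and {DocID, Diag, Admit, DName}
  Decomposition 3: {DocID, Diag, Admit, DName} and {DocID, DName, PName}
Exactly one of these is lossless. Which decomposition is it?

Decomposition 1

Decomposition 1: common = {Admit, DName, PName}, closure = {DocID, Diag, Admit, DName, PName} → lossless.
Decomposition 2: common = {DocID}, closure = {DocID} → lossy.
Decomposition 3: common = {DocID, DName}, closure = {DocID, DName} → lossy.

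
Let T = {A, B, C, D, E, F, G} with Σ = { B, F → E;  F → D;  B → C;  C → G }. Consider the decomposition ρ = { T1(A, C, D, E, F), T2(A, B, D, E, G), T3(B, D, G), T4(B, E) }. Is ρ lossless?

Chase test. Columns are A, B, C, D, E, F, G; row i has aⱼ where attribute j ∈ Ti, else bᵢⱼ.
Initial tableau (one row per fragment):
  row 1: a1 b12 a3 a4 a5 a6 b17
  row 2: a1 a2 b23 a4 a5 b26 a7
  row 3: b31 a2 b33 a4 b35 b36 a7
  row 4: b41 a2 b43 b44 a5 b46 b47
Rows 2 and 3 agree on B; apply B→C and equate their C entries.
Rows 2 and 4 agree on B; apply B→C and equate their C entries.
Rows 2 and 4 agree on C; apply C→G and equate their G entries.
No row becomes fully distinguished — the join is lossy.

No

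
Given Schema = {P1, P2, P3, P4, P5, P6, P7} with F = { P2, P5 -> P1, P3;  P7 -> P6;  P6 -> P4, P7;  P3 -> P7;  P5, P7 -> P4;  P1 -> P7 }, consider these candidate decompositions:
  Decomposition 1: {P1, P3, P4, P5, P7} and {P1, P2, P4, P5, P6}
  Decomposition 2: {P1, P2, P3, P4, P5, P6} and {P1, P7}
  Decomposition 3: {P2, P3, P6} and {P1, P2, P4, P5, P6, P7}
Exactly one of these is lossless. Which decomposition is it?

Decomposition 2

Decomposition 1: common = {P1, P4, P5}, closure = {P1, P4, P5, P6, P7} → lossy.
Decomposition 2: common = {P1}, closure = {P1, P4, P6, P7} → lossless.
Decomposition 3: common = {P2, P6}, closure = {P2, P4, P6, P7} → lossy.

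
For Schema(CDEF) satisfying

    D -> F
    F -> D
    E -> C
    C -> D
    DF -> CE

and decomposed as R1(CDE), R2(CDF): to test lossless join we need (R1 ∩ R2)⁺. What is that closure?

R1 ∩ R2 = {CD}.
D → F applies, adding F
DF → CE applies, adding E
Closure: {CDEF}.

CDEF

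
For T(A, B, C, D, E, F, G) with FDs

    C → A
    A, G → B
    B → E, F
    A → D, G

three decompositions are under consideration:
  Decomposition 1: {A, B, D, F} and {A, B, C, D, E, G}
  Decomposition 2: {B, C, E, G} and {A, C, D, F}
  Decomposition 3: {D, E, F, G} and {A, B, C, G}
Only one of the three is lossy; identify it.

Decomposition 1: common = {A, B, D}, closure = {A, B, D, E, F, G} → lossless.
Decomposition 2: common = {C}, closure = {A, B, C, D, E, F, G} → lossless.
Decomposition 3: common = {G}, closure = {G} → lossy.

Decomposition 3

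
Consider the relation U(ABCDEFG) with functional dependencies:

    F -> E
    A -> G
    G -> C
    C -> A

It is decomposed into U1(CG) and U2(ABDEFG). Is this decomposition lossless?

Yes

Common attributes: U1 ∩ U2 = {G}.
Closure of {G}: G → C applies, adding C; C → A applies, adding A. So (G)⁺ = {ACG}.
This closure contains every attribute of U1, so U1 ∩ U2 → U1. The join is lossless.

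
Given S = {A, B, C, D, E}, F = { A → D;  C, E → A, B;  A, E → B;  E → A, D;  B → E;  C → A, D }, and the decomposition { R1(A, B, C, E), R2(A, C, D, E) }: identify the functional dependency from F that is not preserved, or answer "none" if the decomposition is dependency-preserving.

none

A → D lies within R2.
C, E → A, B lies within R1.
A, E → B lies within R1.
E → A, D lies within R2.
B → E lies within R1.
C → A, D lies within R2.
Every dependency is enforceable on the fragments, so the decomposition is dependency-preserving.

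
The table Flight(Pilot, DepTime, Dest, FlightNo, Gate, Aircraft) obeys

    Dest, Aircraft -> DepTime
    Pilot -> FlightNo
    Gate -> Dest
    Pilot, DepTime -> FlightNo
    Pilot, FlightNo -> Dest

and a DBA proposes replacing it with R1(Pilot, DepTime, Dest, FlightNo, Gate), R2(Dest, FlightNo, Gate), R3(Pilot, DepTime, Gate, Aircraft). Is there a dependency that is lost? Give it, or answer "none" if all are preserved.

Check Dest, Aircraft → DepTime: no single fragment contains all of {DepTime, Dest, Aircraft}, and the restricted closure of {Dest, Aircraft} across the fragments never reaches {DepTime}.
Pilot → FlightNo is preserved.
Gate → Dest is preserved.
Pilot, DepTime → FlightNo is preserved.
Pilot, FlightNo → Dest is preserved.

Dest, Aircraft -> DepTime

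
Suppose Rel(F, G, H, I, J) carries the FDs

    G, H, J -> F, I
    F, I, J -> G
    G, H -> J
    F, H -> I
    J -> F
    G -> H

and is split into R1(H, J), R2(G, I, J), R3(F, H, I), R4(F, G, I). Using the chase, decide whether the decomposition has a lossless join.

Yes

Chase test. Columns are F, G, H, I, J; row i has aⱼ where attribute j ∈ Ri, else bᵢⱼ.
Initial tableau (one row per fragment):
  row 1: b11 b12 a3 b14 a5
  row 2: b21 a2 b23 a4 a5
  row 3: a1 b32 a3 a4 b35
  row 4: a1 a2 b43 a4 b45
Rows 1 and 2 agree on J; apply J→F and equate their F entries.
Rows 2 and 4 agree on G; apply G→H and equate their H entries.
Rows 2 and 4 agree on G, H; apply G, H→J and equate their J entries.
Rows 1 and 4 agree on J; apply J→F and equate their F entries.
Rows 1 and 3 agree on F, H; apply F, H→I and equate their I entries.
Rows 1 and 2 agree on F, I, J; apply F, I, J→G and equate their G entries.
Rows 1 and 2 agree on G; apply G→H and equate their H entries.
Row 1 is now all distinguished symbols — the join is lossless.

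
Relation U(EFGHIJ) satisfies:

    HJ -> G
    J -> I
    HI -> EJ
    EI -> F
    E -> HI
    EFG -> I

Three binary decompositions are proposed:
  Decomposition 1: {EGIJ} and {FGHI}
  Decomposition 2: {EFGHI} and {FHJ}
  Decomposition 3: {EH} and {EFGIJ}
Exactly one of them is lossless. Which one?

Decomposition 1: common = {GI}, closure = {GI} → lossy.
Decomposition 2: common = {FH}, closure = {FH} → lossy.
Decomposition 3: common = {E}, closure = {EFGHIJ} → lossless.

Decomposition 3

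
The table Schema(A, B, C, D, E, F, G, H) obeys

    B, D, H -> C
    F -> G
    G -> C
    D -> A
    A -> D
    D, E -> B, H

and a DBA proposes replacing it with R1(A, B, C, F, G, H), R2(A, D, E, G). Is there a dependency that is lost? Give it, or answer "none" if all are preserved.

D, E -> B, H

Check D, E → B, H: no single fragment contains all of {B, D, E, H}, and the restricted closure of {D, E} across the fragments never reaches {B, H}.
B, D, H → C is preserved.
F → G is preserved.
G → C is preserved.
D → A is preserved.
A → D is preserved.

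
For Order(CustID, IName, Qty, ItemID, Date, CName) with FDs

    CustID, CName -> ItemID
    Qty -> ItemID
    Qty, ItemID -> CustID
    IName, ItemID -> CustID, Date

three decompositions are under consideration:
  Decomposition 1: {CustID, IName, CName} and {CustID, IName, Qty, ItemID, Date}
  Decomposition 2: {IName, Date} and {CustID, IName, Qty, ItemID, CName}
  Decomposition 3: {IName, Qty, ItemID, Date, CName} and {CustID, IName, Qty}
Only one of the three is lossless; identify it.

Decomposition 3

Decomposition 1: common = {CustID, IName}, closure = {CustID, IName} → lossy.
Decomposition 2: common = {IName}, closure = {IName} → lossy.
Decomposition 3: common = {IName, Qty}, closure = {CustID, IName, Qty, ItemID, Date} → lossless.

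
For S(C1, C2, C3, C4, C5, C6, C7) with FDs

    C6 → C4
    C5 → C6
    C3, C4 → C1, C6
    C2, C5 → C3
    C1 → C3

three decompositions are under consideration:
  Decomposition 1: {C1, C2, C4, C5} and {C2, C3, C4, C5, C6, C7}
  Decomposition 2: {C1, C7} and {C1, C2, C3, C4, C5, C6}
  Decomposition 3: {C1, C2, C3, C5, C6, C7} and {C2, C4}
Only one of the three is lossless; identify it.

Decomposition 1

Decomposition 1: common = {C2, C4, C5}, closure = {C1, C2, C3, C4, C5, C6} → lossless.
Decomposition 2: common = {C1}, closure = {C1, C3} → lossy.
Decomposition 3: common = {C2}, closure = {C2} → lossy.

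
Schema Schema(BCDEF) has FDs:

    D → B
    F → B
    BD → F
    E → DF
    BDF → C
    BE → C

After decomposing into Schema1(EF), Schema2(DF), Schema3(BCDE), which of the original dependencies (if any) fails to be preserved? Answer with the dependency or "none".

Check F → B: no single fragment contains all of {BF}, and the restricted closure of {F} across the fragments never reaches {B}.
D → B is preserved.
BD → F is preserved.
E → DF is preserved.
BDF → C is preserved.
BE → C is preserved.

F → B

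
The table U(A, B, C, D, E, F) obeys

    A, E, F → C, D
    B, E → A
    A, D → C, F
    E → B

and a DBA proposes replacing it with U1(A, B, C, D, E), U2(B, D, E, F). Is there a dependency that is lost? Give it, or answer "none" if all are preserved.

Check A, D → C, F: no single fragment contains all of {A, C, D, F}, and the restricted closure of {A, D} across the fragments never reaches {C, F}.
A, E, F → C, D is preserved.
B, E → A is preserved.
E → B is preserved.

A, D → C, F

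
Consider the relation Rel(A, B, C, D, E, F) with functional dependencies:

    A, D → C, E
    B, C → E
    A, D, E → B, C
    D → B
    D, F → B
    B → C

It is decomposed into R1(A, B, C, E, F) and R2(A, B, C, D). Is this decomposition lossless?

Common attributes: R1 ∩ R2 = {A, B, C}.
Closure of {A, B, C}: B, C → E applies, adding E. So (A, B, C)⁺ = {A, B, C, E}.
The closure contains neither all of R1 = {A, B, C, E, F} nor all of R2 = {A, B, C, D}, so the common attributes are not a superkey of either fragment. The join is lossy.

No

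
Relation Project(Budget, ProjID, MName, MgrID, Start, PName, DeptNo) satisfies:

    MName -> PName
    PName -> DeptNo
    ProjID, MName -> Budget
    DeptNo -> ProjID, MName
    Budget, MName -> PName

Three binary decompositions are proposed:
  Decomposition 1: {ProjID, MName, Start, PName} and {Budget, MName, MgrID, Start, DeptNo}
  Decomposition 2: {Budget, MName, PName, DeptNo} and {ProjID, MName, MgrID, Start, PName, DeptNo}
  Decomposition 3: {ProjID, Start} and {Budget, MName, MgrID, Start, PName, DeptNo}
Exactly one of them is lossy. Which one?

Decomposition 1: common = {MName, Start}, closure = {Budget, ProjID, MName, Start, PName, DeptNo} → lossless.
Decomposition 2: common = {MName, PName, DeptNo}, closure = {Budget, ProjID, MName, PName, DeptNo} → lossless.
Decomposition 3: common = {Start}, closure = {Start} → lossy.

Decomposition 3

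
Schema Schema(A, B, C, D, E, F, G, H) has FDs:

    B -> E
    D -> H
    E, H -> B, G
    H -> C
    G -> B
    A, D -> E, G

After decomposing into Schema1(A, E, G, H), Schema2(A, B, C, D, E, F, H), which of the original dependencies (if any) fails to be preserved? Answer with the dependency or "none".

Check G → B: no single fragment contains all of {B, G}, and the restricted closure of {G} across the fragments never reaches {B}.
B → E is preserved.
D → H is preserved.
E, H → B, G is preserved.
H → C is preserved.
A, D → E, G is preserved.

G -> B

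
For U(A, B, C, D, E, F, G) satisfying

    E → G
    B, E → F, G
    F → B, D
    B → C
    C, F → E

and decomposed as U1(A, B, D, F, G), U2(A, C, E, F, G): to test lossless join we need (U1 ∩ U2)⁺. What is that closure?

U1 ∩ U2 = {A, F, G}.
F → B, D applies, adding B, D
B → C applies, adding C
C, F → E applies, adding E
Closure: {A, B, C, D, E, F, G}.

A, B, C, D, E, F, G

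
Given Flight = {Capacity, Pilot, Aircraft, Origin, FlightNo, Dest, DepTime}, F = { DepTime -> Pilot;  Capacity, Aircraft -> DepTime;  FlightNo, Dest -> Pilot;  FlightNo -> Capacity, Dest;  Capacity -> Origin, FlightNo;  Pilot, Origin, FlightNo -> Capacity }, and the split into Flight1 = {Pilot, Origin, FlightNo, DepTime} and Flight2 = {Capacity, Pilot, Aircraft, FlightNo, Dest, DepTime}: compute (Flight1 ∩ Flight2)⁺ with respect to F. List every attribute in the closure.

Flight1 ∩ Flight2 = {Pilot, FlightNo, DepTime}.
FlightNo → Capacity, Dest applies, adding Capacity, Dest
Capacity → Origin, FlightNo applies, adding Origin
Closure: {Capacity, Pilot, Origin, FlightNo, Dest, DepTime}.

Capacity, Pilot, Origin, FlightNo, Dest, DepTime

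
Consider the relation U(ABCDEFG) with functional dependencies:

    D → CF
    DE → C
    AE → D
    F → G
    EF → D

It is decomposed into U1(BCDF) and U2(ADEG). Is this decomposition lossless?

Common attributes: U1 ∩ U2 = {D}.
Closure of {D}: D → CF applies, adding CF; F → G applies, adding G. So (D)⁺ = {CDFG}.
The closure contains neither all of U1 = {BCDF} nor all of U2 = {ADEG}, so the common attributes are not a superkey of either fragment. The join is lossy.

No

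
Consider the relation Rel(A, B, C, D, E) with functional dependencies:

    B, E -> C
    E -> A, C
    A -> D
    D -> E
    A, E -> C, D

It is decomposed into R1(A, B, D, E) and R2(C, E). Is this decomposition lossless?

Yes

Common attributes: R1 ∩ R2 = {E}.
Closure of {E}: E → A, C applies, adding A, C; A → D applies, adding D. So (E)⁺ = {A, C, D, E}.
This closure contains every attribute of R2, so R1 ∩ R2 → R2. The join is lossless.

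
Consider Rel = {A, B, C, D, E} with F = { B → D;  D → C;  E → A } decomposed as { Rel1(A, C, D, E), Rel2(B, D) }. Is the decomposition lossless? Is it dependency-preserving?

Lossless test: (D)⁺ = {C, D}, which is a superkey of neither fragment — lossy.
Dependency preservation: every FD's attributes lie within a single fragment, so each can be enforced locally — preserved.

lossy but dependency-preserving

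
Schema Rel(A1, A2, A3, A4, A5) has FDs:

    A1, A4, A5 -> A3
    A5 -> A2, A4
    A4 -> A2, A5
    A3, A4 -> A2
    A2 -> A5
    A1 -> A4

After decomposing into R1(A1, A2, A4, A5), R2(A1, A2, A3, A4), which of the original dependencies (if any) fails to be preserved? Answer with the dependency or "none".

A1, A4, A5 → A3: restricted closure across fragments reaches A3.
A5 → A2, A4 lies within R1.
A4 → A2, A5 lies within R1.
A3, A4 → A2 lies within R2.
A2 → A5 lies within R1.
A1 → A4 lies within R1.
Every dependency is enforceable on the fragments, so the decomposition is dependency-preserving.

none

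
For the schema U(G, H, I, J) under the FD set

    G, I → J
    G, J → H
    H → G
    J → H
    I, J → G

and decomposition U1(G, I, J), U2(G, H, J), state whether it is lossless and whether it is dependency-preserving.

lossless and dependency-preserving

Lossless test: (G, J)⁺ = {G, H, J}, which contains all of one fragment — lossless.
Dependency preservation: every FD's attributes lie within a single fragment, so each can be enforced locally — preserved.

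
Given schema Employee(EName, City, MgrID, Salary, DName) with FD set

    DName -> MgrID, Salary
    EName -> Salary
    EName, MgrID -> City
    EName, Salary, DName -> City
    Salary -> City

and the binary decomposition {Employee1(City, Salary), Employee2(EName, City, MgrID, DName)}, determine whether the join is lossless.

Common attributes: Employee1 ∩ Employee2 = {City}.
No dependency enlarges {City}, so (City)⁺ = {City}.
The closure contains neither all of Employee1 = {City, Salary} nor all of Employee2 = {EName, City, MgrID, DName}, so the common attributes are not a superkey of either fragment. The join is lossy.

No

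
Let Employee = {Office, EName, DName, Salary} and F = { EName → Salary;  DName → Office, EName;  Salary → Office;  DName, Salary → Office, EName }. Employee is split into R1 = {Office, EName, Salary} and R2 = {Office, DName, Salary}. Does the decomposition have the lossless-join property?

No

Common attributes: R1 ∩ R2 = {Office, Salary}.
No dependency enlarges {Office, Salary}, so (Office, Salary)⁺ = {Office, Salary}.
The closure contains neither all of R1 = {Office, EName, Salary} nor all of R2 = {Office, DName, Salary}, so the common attributes are not a superkey of either fragment. The join is lossy.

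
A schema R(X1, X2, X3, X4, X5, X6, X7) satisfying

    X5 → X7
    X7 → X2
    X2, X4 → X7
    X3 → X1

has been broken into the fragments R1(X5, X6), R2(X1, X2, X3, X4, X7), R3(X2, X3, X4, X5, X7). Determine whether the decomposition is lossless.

Chase test. Columns are X1, X2, X3, X4, X5, X6, X7; row i has aⱼ where attribute j ∈ Ri, else bᵢⱼ.
Initial tableau (one row per fragment):
  row 1: b11 b12 b13 b14 a5 a6 b17
  row 2: a1 a2 a3 a4 b25 b26 a7
  row 3: b31 a2 a3 a4 a5 b36 a7
Rows 1 and 3 agree on X5; apply X5→X7 and equate their X7 entries.
Rows 1 and 2 agree on X7; apply X7→X2 and equate their X2 entries.
Rows 2 and 3 agree on X3; apply X3→X1 and equate their X1 entries.
No row becomes fully distinguished — the join is lossy.

No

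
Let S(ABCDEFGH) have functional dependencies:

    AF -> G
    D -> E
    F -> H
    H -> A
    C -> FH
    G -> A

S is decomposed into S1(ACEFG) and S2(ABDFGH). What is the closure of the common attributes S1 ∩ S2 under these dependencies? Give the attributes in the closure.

AFGH

S1 ∩ S2 = {AFG}.
F → H applies, adding H
Closure: {AFGH}.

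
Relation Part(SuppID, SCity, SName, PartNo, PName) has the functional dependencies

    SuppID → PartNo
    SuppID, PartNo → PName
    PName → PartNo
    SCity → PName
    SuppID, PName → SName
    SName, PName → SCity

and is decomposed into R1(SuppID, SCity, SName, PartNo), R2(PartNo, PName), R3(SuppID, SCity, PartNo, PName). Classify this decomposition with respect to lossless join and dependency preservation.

Lossless test (chase): Rows 1 and 3 agree on SuppID, PartNo; apply SuppID, PartNo→PName and equate their PName entries. Rows 1 and 3 agree on SuppID, PName; apply SuppID, PName→SName and equate their SName entries. Row 1 is now all distinguished symbols — the join is lossless.
Dependency preservation: the restricted closure of {SName, PName} across the fragments never reaches {SCity}, so SName, PName → SCity cannot be enforced without a join — not preserved.

lossless but not dependency-preserving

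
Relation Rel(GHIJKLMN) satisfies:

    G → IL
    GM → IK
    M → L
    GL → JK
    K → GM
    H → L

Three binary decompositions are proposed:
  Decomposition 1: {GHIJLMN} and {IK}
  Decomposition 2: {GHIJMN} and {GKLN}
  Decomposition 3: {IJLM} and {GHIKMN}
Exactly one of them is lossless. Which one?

Decomposition 2

Decomposition 1: common = {I}, closure = {I} → lossy.
Decomposition 2: common = {GN}, closure = {GIJKLMN} → lossless.
Decomposition 3: common = {IM}, closure = {ILM} → lossy.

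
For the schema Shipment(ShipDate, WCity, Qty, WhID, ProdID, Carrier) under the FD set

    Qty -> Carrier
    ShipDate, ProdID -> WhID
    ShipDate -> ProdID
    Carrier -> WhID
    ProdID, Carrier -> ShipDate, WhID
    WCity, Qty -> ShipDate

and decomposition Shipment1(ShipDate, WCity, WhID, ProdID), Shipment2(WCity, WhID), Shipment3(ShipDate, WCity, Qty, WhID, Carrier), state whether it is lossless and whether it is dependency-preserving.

lossless but not dependency-preserving

Lossless test (chase): Rows 1 and 3 agree on ShipDate; apply ShipDate→ProdID and equate their ProdID entries. Row 3 is now all distinguished symbols — the join is lossless.
Dependency preservation: the restricted closure of {ProdID, Carrier} across the fragments never reaches {ShipDate, WhID}, so ProdID, Carrier → ShipDate, WhID cannot be enforced without a join — not preserved.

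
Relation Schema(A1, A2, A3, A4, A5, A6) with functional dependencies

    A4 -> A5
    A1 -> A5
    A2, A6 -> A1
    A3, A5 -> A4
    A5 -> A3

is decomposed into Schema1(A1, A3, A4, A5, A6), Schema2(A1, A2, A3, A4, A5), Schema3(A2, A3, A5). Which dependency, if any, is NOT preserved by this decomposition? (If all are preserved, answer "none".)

Check A2, A6 → A1: no single fragment contains all of {A1, A2, A6}, and the restricted closure of {A2, A6} across the fragments never reaches {A1}.
A4 → A5 is preserved.
A1 → A5 is preserved.
A3, A5 → A4 is preserved.
A5 → A3 is preserved.

A2, A6 -> A1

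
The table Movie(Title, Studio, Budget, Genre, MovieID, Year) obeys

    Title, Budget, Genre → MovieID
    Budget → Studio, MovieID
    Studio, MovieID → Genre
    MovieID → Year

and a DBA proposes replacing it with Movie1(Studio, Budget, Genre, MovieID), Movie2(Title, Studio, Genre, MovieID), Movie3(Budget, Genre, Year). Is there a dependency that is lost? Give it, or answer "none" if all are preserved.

Check MovieID → Year: no single fragment contains all of {MovieID, Year}, and the restricted closure of {MovieID} across the fragments never reaches {Year}.
Title, Budget, Genre → MovieID is preserved.
Budget → Studio, MovieID is preserved.
Studio, MovieID → Genre is preserved.

MovieID → Year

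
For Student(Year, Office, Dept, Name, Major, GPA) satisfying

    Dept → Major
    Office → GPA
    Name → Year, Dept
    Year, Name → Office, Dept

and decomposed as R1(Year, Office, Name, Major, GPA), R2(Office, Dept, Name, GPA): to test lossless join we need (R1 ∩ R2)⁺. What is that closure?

R1 ∩ R2 = {Office, Name, GPA}.
Name → Year, Dept applies, adding Year, Dept
Dept → Major applies, adding Major
Closure: {Year, Office, Dept, Name, Major, GPA}.

Year, Office, Dept, Name, Major, GPA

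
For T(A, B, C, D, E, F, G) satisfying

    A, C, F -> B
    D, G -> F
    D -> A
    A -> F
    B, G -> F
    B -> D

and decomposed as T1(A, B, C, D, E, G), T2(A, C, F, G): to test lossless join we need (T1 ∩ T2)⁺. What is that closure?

T1 ∩ T2 = {A, C, G}.
A → F applies, adding F
A, C, F → B applies, adding B
B → D applies, adding D
Closure: {A, B, C, D, F, G}.

A, B, C, D, F, G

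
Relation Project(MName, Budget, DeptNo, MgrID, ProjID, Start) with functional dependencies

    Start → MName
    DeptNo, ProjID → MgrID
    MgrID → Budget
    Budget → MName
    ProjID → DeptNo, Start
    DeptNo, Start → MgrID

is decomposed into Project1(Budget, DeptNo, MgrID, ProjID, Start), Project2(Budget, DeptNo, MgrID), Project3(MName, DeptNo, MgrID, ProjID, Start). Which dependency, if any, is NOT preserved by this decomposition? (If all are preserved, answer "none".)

Check Budget → MName: no single fragment contains all of {MName, Budget}, and the restricted closure of {Budget} across the fragments never reaches {MName}.
Start → MName is preserved.
DeptNo, ProjID → MgrID is preserved.
MgrID → Budget is preserved.
ProjID → DeptNo, Start is preserved.
DeptNo, Start → MgrID is preserved.

Budget → MName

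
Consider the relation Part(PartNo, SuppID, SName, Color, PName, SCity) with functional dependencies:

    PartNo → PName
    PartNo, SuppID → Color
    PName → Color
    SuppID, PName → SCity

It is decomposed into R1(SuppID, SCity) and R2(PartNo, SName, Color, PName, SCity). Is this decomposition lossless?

No

Common attributes: R1 ∩ R2 = {SCity}.
No dependency enlarges {SCity}, so (SCity)⁺ = {SCity}.
The closure contains neither all of R1 = {SuppID, SCity} nor all of R2 = {PartNo, SName, Color, PName, SCity}, so the common attributes are not a superkey of either fragment. The join is lossy.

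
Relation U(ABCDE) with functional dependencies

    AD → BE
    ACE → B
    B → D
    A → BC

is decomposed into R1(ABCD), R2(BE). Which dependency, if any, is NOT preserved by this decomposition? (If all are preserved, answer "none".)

AD → BE

Check AD → BE: no single fragment contains all of {ABDE}, and the restricted closure of {AD} across the fragments never reaches {BE}.
ACE → B is preserved.
B → D is preserved.
A → BC is preserved.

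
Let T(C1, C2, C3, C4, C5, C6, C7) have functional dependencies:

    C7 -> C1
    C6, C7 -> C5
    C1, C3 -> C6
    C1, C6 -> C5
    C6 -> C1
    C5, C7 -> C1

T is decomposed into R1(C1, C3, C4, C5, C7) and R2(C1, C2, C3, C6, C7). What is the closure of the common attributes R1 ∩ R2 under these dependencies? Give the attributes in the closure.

R1 ∩ R2 = {C1, C3, C7}.
C1, C3 → C6 applies, adding C6
C1, C6 → C5 applies, adding C5
Closure: {C1, C3, C5, C6, C7}.

C1, C3, C5, C6, C7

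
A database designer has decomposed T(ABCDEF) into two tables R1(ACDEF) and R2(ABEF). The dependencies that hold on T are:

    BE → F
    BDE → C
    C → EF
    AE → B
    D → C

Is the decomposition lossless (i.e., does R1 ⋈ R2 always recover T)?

Common attributes: R1 ∩ R2 = {AEF}.
Closure of {AEF}: AE → B applies, adding B. So (AEF)⁺ = {ABEF}.
This closure contains every attribute of R2, so R1 ∩ R2 → R2. The join is lossless.

Yes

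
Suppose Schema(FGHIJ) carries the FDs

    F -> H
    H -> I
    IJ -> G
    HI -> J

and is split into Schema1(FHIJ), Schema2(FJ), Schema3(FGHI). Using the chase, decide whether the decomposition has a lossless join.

Chase test. Columns are FGHIJ; row i has aⱼ where attribute j ∈ Schemai, else bᵢⱼ.
Initial tableau (one row per fragment):
  row 1: a1 b12 a3 a4 a5
  row 2: a1 b22 b23 b24 a5
  row 3: a1 a2 a3 a4 b35
Rows 1 and 2 agree on F; apply F→H and equate their H entries.
Rows 1 and 2 agree on H; apply H→I and equate their I entries.
Rows 1 and 2 agree on IJ; apply IJ→G and equate their G entries.
Rows 1 and 3 agree on HI; apply HI→J and equate their J entries.
Rows 1 and 3 agree on IJ; apply IJ→G and equate their G entries.
Row 1 is now all distinguished symbols — the join is lossless.

Yes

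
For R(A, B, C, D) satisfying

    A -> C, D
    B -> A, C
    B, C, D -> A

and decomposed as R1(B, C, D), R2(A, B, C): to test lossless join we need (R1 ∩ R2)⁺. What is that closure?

A, B, C, D

R1 ∩ R2 = {B, C}.
B → A, C applies, adding A
A → C, D applies, adding D
Closure: {A, B, C, D}.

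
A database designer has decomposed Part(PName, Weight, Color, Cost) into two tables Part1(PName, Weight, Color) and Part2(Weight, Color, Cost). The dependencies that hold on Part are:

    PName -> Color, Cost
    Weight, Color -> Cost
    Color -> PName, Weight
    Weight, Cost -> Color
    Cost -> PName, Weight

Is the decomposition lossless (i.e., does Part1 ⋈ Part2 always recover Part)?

Yes

Common attributes: Part1 ∩ Part2 = {Weight, Color}.
Closure of {Weight, Color}: Weight, Color → Cost applies, adding Cost; Color → PName, Weight applies, adding PName. So (Weight, Color)⁺ = {PName, Weight, Color, Cost}.
This closure contains every attribute of Part1, so Part1 ∩ Part2 → Part1. The join is lossless.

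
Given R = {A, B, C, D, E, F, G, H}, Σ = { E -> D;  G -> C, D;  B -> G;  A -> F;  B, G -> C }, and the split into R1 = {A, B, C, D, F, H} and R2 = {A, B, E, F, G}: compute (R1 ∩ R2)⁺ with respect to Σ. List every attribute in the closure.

R1 ∩ R2 = {A, B, F}.
B → G applies, adding G
B, G → C applies, adding C
G → C, D applies, adding D
Closure: {A, B, C, D, F, G}.

A, B, C, D, F, G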